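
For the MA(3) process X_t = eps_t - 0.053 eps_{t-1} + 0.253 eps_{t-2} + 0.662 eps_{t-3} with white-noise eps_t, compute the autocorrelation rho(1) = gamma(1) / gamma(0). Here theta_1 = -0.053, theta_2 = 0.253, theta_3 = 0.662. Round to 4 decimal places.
\rho(1) = 0.0672

For an MA(q) process with theta_0 = 1, the autocovariance is
  gamma(k) = sigma^2 * sum_{i=0..q-k} theta_i * theta_{i+k},
and rho(k) = gamma(k) / gamma(0). Sigma^2 cancels.
  numerator   = (1)*(-0.053) + (-0.053)*(0.253) + (0.253)*(0.662) = 0.101077.
  denominator = (1)^2 + (-0.053)^2 + (0.253)^2 + (0.662)^2 = 1.505062.
  rho(1) = 0.101077 / 1.505062 = 0.0672.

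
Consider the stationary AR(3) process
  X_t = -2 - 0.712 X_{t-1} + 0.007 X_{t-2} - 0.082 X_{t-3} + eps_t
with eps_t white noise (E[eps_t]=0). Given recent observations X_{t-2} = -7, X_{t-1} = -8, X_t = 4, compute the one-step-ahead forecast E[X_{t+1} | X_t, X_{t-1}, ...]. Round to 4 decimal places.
E[X_{t+1} \mid \mathcal F_t] = -4.3300

For an AR(p) model X_t = c + sum_i phi_i X_{t-i} + eps_t, the
one-step-ahead conditional mean is
  E[X_{t+1} | X_t, ...] = c + sum_i phi_i X_{t+1-i}.
Substitute known values:
  E[X_{t+1} | ...] = -2 + (-0.712) * (4) + (0.007) * (-8) + (-0.082) * (-7)
                   = -4.3300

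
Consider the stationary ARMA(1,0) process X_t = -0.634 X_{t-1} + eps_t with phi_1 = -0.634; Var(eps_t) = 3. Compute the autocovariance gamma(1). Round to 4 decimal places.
\gamma(1) = -3.1804

Multiply the model equation by X_{t-k} and take expectations. With theta_0 = psi_0 = 1 and psi_j the MA(infinity) weights, this gives
  gamma(k) - sum_i phi_i gamma(k-i) = c_k,
  c_k = sigma^2 * sum_{j=k..q} theta_j psi_{j-k}   (c_k = 0 for k > q),
using gamma(-m) = gamma(m).
Pure AR (q = 0): c_0 = sigma^2 = 3, c_k = 0 for k >= 1.
Equations for k = 0 and k = 1 (AR order 1):
  gamma(0) = phi_1 gamma(1) + c_0
  gamma(1) = phi_1 gamma(0) + c_1
Substituting the second into the first: gamma(0) (1 - phi_1^2) = c_0 + phi_1 c_1, so
  gamma(0) = c_0 / (1 - phi_1^2) = 3 / (1 - (-0.634)^2) = 3 / 0.598044 = 5.016353.
  gamma(1) = phi_1 gamma(0) = (-0.634)(5.016353) = -3.180368.
Therefore gamma(1) = -3.1804 (to 4 decimal places).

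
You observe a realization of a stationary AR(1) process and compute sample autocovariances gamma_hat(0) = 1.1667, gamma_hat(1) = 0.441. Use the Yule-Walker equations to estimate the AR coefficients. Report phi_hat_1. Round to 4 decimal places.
\hat\phi_{1} = 0.3780

The Yule-Walker equations for an AR(p) process read, in matrix form,
  Gamma_p phi = r_p,   with   (Gamma_p)_{ij} = gamma(|i - j|),
                       (r_p)_i = gamma(i),   i,j = 1..p.
Substitute the sample gammas (Toeplitz matrix and right-hand side of size 1):
  Gamma_p = [[1.1667]]
  r_p     = [0.441]
With p = 1 this is the single equation gamma(0) phi_1 = gamma(1):
  phi_hat_1 = gamma(1) / gamma(0) = 0.441 / 1.1667 = 0.3780.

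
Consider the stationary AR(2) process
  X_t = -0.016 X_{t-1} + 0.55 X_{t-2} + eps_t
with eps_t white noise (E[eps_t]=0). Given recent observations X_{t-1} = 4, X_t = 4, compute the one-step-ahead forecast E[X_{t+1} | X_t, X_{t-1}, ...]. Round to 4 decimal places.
E[X_{t+1} \mid \mathcal F_t] = 2.1360

For an AR(p) model X_t = c + sum_i phi_i X_{t-i} + eps_t, the
one-step-ahead conditional mean is
  E[X_{t+1} | X_t, ...] = c + sum_i phi_i X_{t+1-i}.
Substitute known values:
  E[X_{t+1} | ...] = (-0.016) * (4) + (0.55) * (4)
                   = 2.1360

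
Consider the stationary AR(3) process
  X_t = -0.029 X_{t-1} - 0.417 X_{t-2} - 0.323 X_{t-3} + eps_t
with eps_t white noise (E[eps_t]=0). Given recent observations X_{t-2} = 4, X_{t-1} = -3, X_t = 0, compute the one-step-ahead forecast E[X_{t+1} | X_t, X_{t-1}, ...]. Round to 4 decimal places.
E[X_{t+1} \mid \mathcal F_t] = -0.0410

For an AR(p) model X_t = c + sum_i phi_i X_{t-i} + eps_t, the
one-step-ahead conditional mean is
  E[X_{t+1} | X_t, ...] = c + sum_i phi_i X_{t+1-i}.
Substitute known values:
  E[X_{t+1} | ...] = (-0.029) * (0) + (-0.417) * (-3) + (-0.323) * (4)
                   = -0.0410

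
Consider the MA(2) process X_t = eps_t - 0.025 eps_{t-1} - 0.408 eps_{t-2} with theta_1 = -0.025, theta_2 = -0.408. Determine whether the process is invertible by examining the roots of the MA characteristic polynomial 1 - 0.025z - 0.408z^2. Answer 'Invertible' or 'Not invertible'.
\text{Invertible}

The MA(q) characteristic polynomial is P(z) = 1 - 0.025z - 0.408z^2.
Invertibility requires all roots to lie outside the unit circle, i.e. |z| > 1 for every root.
Set 1 + (-0.025) z + (-0.408) z^2 = 0, i.e. a z^2 + b z + c = 0 with a = -0.408, b = -0.025, c = 1.
Discriminant D = b^2 - 4ac = (-0.025)^2 - 4*(-0.408)*1 = 0.000625 - (-1.632) = 1.632625.
D >= 0, so the roots are real: z = (-b +/- sqrt(D)) / (2a) = (0.025 +/- 1.277742) / (-0.816).
  z_1 = (0.025 + 1.277742) / (-0.816) = -1.5965,   |z_1| = 1.5965.
  z_2 = (0.025 - 1.277742) / (-0.816) = 1.5352,   |z_2| = 1.5352.
Moduli of all roots: 1.5965, 1.5352.
All moduli strictly greater than 1? Yes.
Verdict: Invertible.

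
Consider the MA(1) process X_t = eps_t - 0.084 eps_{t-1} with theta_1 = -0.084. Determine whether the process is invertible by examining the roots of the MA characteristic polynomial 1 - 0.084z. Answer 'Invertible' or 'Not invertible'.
\text{Invertible}

The MA(q) characteristic polynomial is P(z) = 1 - 0.084z.
Invertibility requires all roots to lie outside the unit circle, i.e. |z| > 1 for every root.
This is linear in z: 1 + (-0.084) z = 0  =>  z = -1/(-0.084) = 11.904762,  |z| = 11.904762.
Moduli of all roots: 11.9048.
All moduli strictly greater than 1? Yes.
Verdict: Invertible.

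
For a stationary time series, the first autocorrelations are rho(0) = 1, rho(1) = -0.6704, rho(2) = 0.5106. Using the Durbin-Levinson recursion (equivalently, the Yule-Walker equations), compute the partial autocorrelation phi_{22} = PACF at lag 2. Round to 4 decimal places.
\phi_{22} = 0.1111

The PACF at lag k is phi_{kk}, the last component of the solution
to the Yule-Walker system G_k phi = r_k where
  (G_k)_{ij} = rho(|i - j|), (r_k)_i = rho(i), i,j = 1..k.
Equivalently, Durbin-Levinson gives phi_{kk} iteratively:
  phi_{11} = rho(1)
  phi_{kk} = [rho(k) - sum_{j=1..k-1} phi_{k-1,j} rho(k-j)]
            / [1 - sum_{j=1..k-1} phi_{k-1,j} rho(j)],
  phi_{k,j} = phi_{k-1,j} - phi_{kk} phi_{k-1,k-j},  j = 1..k-1.
Step k = 1:
  phi_11 = rho(1) = -0.6704.
Step k = 2:
  phi_22 = [rho(2) - phi_11 rho(1)] / [1 - phi_11 rho(1)] = [0.5106 - (-0.6704)(-0.6704)] / [1 - (-0.6704)(-0.6704)]
         = 0.06116384 / 0.55056384 = 0.1111.
Therefore phi_{22} = 0.1111.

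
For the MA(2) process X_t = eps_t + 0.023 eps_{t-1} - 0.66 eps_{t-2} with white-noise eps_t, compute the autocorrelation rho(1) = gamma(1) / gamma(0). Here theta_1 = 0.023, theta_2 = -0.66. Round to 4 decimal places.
\rho(1) = 0.0054

For an MA(q) process with theta_0 = 1, the autocovariance is
  gamma(k) = sigma^2 * sum_{i=0..q-k} theta_i * theta_{i+k},
and rho(k) = gamma(k) / gamma(0). Sigma^2 cancels.
  numerator   = (1)*(0.023) + (0.023)*(-0.66) = 0.00782.
  denominator = (1)^2 + (0.023)^2 + (-0.66)^2 = 1.436129.
  rho(1) = 0.00782 / 1.436129 = 0.0054.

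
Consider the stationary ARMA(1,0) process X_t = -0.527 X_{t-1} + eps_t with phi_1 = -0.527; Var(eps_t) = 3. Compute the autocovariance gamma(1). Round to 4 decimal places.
\gamma(1) = -2.1889

Multiply the model equation by X_{t-k} and take expectations. With theta_0 = psi_0 = 1 and psi_j the MA(infinity) weights, this gives
  gamma(k) - sum_i phi_i gamma(k-i) = c_k,
  c_k = sigma^2 * sum_{j=k..q} theta_j psi_{j-k}   (c_k = 0 for k > q),
using gamma(-m) = gamma(m).
Pure AR (q = 0): c_0 = sigma^2 = 3, c_k = 0 for k >= 1.
Equations for k = 0 and k = 1 (AR order 1):
  gamma(0) = phi_1 gamma(1) + c_0
  gamma(1) = phi_1 gamma(0) + c_1
Substituting the second into the first: gamma(0) (1 - phi_1^2) = c_0 + phi_1 c_1, so
  gamma(0) = c_0 / (1 - phi_1^2) = 3 / (1 - (-0.527)^2) = 3 / 0.722271 = 4.153566.
  gamma(1) = phi_1 gamma(0) = (-0.527)(4.153566) = -2.188929.
Therefore gamma(1) = -2.1889 (to 4 decimal places).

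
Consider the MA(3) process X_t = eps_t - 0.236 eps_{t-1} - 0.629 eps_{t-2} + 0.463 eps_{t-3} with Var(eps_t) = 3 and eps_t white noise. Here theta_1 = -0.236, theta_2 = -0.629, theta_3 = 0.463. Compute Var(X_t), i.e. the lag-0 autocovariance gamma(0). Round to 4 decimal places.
\gamma(0) = 4.9971

For an MA(q) process X_t = eps_t + sum_i theta_i eps_{t-i} with
Var(eps_t) = sigma^2, the variance is
  gamma(0) = sigma^2 * (1 + sum_i theta_i^2).
  sum_i theta_i^2 = (-0.236)^2 + (-0.629)^2 + (0.463)^2 = 0.055696 + 0.395641 + 0.214369 = 0.665706.
  gamma(0) = 3 * (1 + 0.665706) = 3 * 1.665706 = 4.997118, which rounds to 4.9971.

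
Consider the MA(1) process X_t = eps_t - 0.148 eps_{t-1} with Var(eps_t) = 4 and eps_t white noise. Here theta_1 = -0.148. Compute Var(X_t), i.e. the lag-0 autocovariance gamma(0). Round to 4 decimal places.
\gamma(0) = 4.0876

For an MA(q) process X_t = eps_t + sum_i theta_i eps_{t-i} with
Var(eps_t) = sigma^2, the variance is
  gamma(0) = sigma^2 * (1 + sum_i theta_i^2).
  sum_i theta_i^2 = (-0.148)^2 = 0.021904.
  gamma(0) = 4 * (1 + 0.021904) = 4 * 1.021904 = 4.087616, which rounds to 4.0876.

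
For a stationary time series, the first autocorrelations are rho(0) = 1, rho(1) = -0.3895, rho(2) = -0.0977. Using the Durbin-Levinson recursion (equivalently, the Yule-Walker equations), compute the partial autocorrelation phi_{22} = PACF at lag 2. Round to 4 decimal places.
\phi_{22} = -0.2940

The PACF at lag k is phi_{kk}, the last component of the solution
to the Yule-Walker system G_k phi = r_k where
  (G_k)_{ij} = rho(|i - j|), (r_k)_i = rho(i), i,j = 1..k.
Equivalently, Durbin-Levinson gives phi_{kk} iteratively:
  phi_{11} = rho(1)
  phi_{kk} = [rho(k) - sum_{j=1..k-1} phi_{k-1,j} rho(k-j)]
            / [1 - sum_{j=1..k-1} phi_{k-1,j} rho(j)],
  phi_{k,j} = phi_{k-1,j} - phi_{kk} phi_{k-1,k-j},  j = 1..k-1.
Step k = 1:
  phi_11 = rho(1) = -0.3895.
Step k = 2:
  phi_22 = [rho(2) - phi_11 rho(1)] / [1 - phi_11 rho(1)] = [-0.0977 - (-0.3895)(-0.3895)] / [1 - (-0.3895)(-0.3895)]
         = -0.24941025 / 0.84828975 = -0.294.
Therefore phi_{22} = -0.2940.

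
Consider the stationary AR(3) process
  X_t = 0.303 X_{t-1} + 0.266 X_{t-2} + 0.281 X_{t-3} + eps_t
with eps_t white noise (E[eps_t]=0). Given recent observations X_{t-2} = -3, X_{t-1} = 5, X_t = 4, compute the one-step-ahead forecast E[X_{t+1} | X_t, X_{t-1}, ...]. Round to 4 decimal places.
E[X_{t+1} \mid \mathcal F_t] = 1.6990

For an AR(p) model X_t = c + sum_i phi_i X_{t-i} + eps_t, the
one-step-ahead conditional mean is
  E[X_{t+1} | X_t, ...] = c + sum_i phi_i X_{t+1-i}.
Substitute known values:
  E[X_{t+1} | ...] = (0.303) * (4) + (0.266) * (5) + (0.281) * (-3)
                   = 1.6990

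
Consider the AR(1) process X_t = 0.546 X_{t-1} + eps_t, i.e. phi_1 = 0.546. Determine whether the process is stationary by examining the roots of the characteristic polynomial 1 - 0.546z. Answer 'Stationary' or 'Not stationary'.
\text{Stationary}

The AR(p) characteristic polynomial is P(z) = 1 - 0.546z.
Stationarity requires all roots to lie outside the unit circle, i.e. |z| > 1 for every root.
This is linear in z: 1 + (-0.546) z = 0  =>  z = -1/(-0.546) = 1.831502,  |z| = 1.831502.
Moduli of all roots: 1.8315.
All moduli strictly greater than 1? Yes.
Verdict: Stationary.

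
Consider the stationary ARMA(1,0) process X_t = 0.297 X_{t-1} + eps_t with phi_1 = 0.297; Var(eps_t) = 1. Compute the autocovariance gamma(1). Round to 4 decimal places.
\gamma(1) = 0.3257

Multiply the model equation by X_{t-k} and take expectations. With theta_0 = psi_0 = 1 and psi_j the MA(infinity) weights, this gives
  gamma(k) - sum_i phi_i gamma(k-i) = c_k,
  c_k = sigma^2 * sum_{j=k..q} theta_j psi_{j-k}   (c_k = 0 for k > q),
using gamma(-m) = gamma(m).
Pure AR (q = 0): c_0 = sigma^2 = 1, c_k = 0 for k >= 1.
Equations for k = 0 and k = 1 (AR order 1):
  gamma(0) = phi_1 gamma(1) + c_0
  gamma(1) = phi_1 gamma(0) + c_1
Substituting the second into the first: gamma(0) (1 - phi_1^2) = c_0 + phi_1 c_1, so
  gamma(0) = c_0 / (1 - phi_1^2) = 1 / (1 - (0.297)^2) = 1 / 0.911791 = 1.096743.
  gamma(1) = phi_1 gamma(0) = (0.297)(1.096743) = 0.325733.
Therefore gamma(1) = 0.3257 (to 4 decimal places).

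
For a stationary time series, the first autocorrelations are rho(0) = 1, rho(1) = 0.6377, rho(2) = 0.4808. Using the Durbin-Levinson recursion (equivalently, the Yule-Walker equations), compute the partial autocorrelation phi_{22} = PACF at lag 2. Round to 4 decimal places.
\phi_{22} = 0.1250

The PACF at lag k is phi_{kk}, the last component of the solution
to the Yule-Walker system G_k phi = r_k where
  (G_k)_{ij} = rho(|i - j|), (r_k)_i = rho(i), i,j = 1..k.
Equivalently, Durbin-Levinson gives phi_{kk} iteratively:
  phi_{11} = rho(1)
  phi_{kk} = [rho(k) - sum_{j=1..k-1} phi_{k-1,j} rho(k-j)]
            / [1 - sum_{j=1..k-1} phi_{k-1,j} rho(j)],
  phi_{k,j} = phi_{k-1,j} - phi_{kk} phi_{k-1,k-j},  j = 1..k-1.
Step k = 1:
  phi_11 = rho(1) = 0.6377.
Step k = 2:
  phi_22 = [rho(2) - phi_11 rho(1)] / [1 - phi_11 rho(1)] = [0.4808 - (0.6377)(0.6377)] / [1 - (0.6377)(0.6377)]
         = 0.07413871 / 0.59333871 = 0.125.
Therefore phi_{22} = 0.1250.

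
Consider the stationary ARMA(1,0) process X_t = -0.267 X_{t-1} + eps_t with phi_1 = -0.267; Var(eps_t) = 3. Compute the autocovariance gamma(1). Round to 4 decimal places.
\gamma(1) = -0.8625

Multiply the model equation by X_{t-k} and take expectations. With theta_0 = psi_0 = 1 and psi_j the MA(infinity) weights, this gives
  gamma(k) - sum_i phi_i gamma(k-i) = c_k,
  c_k = sigma^2 * sum_{j=k..q} theta_j psi_{j-k}   (c_k = 0 for k > q),
using gamma(-m) = gamma(m).
Pure AR (q = 0): c_0 = sigma^2 = 3, c_k = 0 for k >= 1.
Equations for k = 0 and k = 1 (AR order 1):
  gamma(0) = phi_1 gamma(1) + c_0
  gamma(1) = phi_1 gamma(0) + c_1
Substituting the second into the first: gamma(0) (1 - phi_1^2) = c_0 + phi_1 c_1, so
  gamma(0) = c_0 / (1 - phi_1^2) = 3 / (1 - (-0.267)^2) = 3 / 0.928711 = 3.230284.
  gamma(1) = phi_1 gamma(0) = (-0.267)(3.230284) = -0.862486.
Therefore gamma(1) = -0.8625 (to 4 decimal places).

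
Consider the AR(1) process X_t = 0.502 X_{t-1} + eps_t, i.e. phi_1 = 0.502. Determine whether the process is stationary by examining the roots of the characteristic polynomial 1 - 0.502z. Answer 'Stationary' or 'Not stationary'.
\text{Stationary}

The AR(p) characteristic polynomial is P(z) = 1 - 0.502z.
Stationarity requires all roots to lie outside the unit circle, i.e. |z| > 1 for every root.
This is linear in z: 1 + (-0.502) z = 0  =>  z = -1/(-0.502) = 1.992032,  |z| = 1.992032.
Moduli of all roots: 1.9920.
All moduli strictly greater than 1? Yes.
Verdict: Stationary.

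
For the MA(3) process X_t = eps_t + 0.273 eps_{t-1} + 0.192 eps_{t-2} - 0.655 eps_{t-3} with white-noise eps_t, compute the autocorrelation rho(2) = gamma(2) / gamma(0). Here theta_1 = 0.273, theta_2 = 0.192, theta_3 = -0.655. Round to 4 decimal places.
\rho(2) = 0.0086

For an MA(q) process with theta_0 = 1, the autocovariance is
  gamma(k) = sigma^2 * sum_{i=0..q-k} theta_i * theta_{i+k},
and rho(k) = gamma(k) / gamma(0). Sigma^2 cancels.
  numerator   = (1)*(0.192) + (0.273)*(-0.655) = 0.013185.
  denominator = (1)^2 + (0.273)^2 + (0.192)^2 + (-0.655)^2 = 1.540418.
  rho(2) = 0.013185 / 1.540418 = 0.0086.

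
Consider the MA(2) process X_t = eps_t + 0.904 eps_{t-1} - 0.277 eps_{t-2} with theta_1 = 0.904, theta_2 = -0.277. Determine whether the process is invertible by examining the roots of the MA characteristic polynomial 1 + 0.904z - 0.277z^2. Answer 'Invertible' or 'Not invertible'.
\text{Not invertible}

The MA(q) characteristic polynomial is P(z) = 1 + 0.904z - 0.277z^2.
Invertibility requires all roots to lie outside the unit circle, i.e. |z| > 1 for every root.
Set 1 + (0.904) z + (-0.277) z^2 = 0, i.e. a z^2 + b z + c = 0 with a = -0.277, b = 0.904, c = 1.
Discriminant D = b^2 - 4ac = (0.904)^2 - 4*(-0.277)*1 = 0.817216 - (-1.108) = 1.925216.
D >= 0, so the roots are real: z = (-b +/- sqrt(D)) / (2a) = (-0.904 +/- 1.387522) / (-0.554).
  z_1 = (-0.904 + 1.387522) / (-0.554) = -0.8728,   |z_1| = 0.8728.
  z_2 = (-0.904 - 1.387522) / (-0.554) = 4.1363,   |z_2| = 4.1363.
Moduli of all roots: 0.8728, 4.1363.
All moduli strictly greater than 1? No.
Verdict: Not invertible.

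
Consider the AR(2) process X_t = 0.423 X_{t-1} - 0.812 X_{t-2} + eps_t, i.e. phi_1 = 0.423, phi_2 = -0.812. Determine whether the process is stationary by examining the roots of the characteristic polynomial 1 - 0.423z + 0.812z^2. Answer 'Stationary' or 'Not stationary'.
\text{Stationary}

The AR(p) characteristic polynomial is P(z) = 1 - 0.423z + 0.812z^2.
Stationarity requires all roots to lie outside the unit circle, i.e. |z| > 1 for every root.
Set 1 + (-0.423) z + (0.812) z^2 = 0, i.e. a z^2 + b z + c = 0 with a = 0.812, b = -0.423, c = 1.
Discriminant D = b^2 - 4ac = (-0.423)^2 - 4*(0.812)*1 = 0.178929 - (3.248) = -3.069071.
D < 0, so the roots are the complex-conjugate pair z = (-b +/- i sqrt(-D)) / (2a) = 0.2605 +/- 1.0787i.
For a conjugate pair |z|^2 = z * conj(z) = (product of roots) = c/a = 1/(0.812) = 1.231527, so |z| = sqrt(1.231527) = 1.1097 for both roots.
Moduli of all roots: 1.1097, 1.1097.
All moduli strictly greater than 1? Yes.
Verdict: Stationary.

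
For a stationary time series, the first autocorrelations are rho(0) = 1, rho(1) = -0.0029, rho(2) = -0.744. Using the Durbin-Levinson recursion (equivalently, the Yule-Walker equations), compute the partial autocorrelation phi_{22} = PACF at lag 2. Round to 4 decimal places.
\phi_{22} = -0.7440

The PACF at lag k is phi_{kk}, the last component of the solution
to the Yule-Walker system G_k phi = r_k where
  (G_k)_{ij} = rho(|i - j|), (r_k)_i = rho(i), i,j = 1..k.
Equivalently, Durbin-Levinson gives phi_{kk} iteratively:
  phi_{11} = rho(1)
  phi_{kk} = [rho(k) - sum_{j=1..k-1} phi_{k-1,j} rho(k-j)]
            / [1 - sum_{j=1..k-1} phi_{k-1,j} rho(j)],
  phi_{k,j} = phi_{k-1,j} - phi_{kk} phi_{k-1,k-j},  j = 1..k-1.
Step k = 1:
  phi_11 = rho(1) = -0.0029.
Step k = 2:
  phi_22 = [rho(2) - phi_11 rho(1)] / [1 - phi_11 rho(1)] = [-0.744 - (-0.0029)(-0.0029)] / [1 - (-0.0029)(-0.0029)]
         = -0.74400841 / 0.99999159 = -0.744.
Therefore phi_{22} = -0.7440.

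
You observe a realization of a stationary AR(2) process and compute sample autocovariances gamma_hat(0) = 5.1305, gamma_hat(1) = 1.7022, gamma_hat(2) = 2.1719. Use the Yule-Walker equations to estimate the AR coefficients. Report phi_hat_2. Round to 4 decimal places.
\hat\phi_{2} = 0.3520

The Yule-Walker equations for an AR(p) process read, in matrix form,
  Gamma_p phi = r_p,   with   (Gamma_p)_{ij} = gamma(|i - j|),
                       (r_p)_i = gamma(i),   i,j = 1..p.
Substitute the sample gammas (Toeplitz matrix and right-hand side of size 2):
  Gamma_p = [[5.1305, 1.7022], [1.7022, 5.1305]]
  r_p     = [1.7022, 2.1719]
Written out:
  5.1305 phi_1 + 1.7022 phi_2 = 1.7022
  1.7022 phi_1 + 5.1305 phi_2 = 2.1719
Solve by Cramer's rule:
  det = gamma(0)^2 - gamma(1)^2 = (5.1305)^2 - (1.7022)^2 = 26.32203025 - 2.89748484 = 23.42454541
  phi_hat_1 = [gamma(1) gamma(0) - gamma(1) gamma(2)] / det = [(1.7022)(5.1305) - (1.7022)(2.1719)] / 23.42454541 = 5.03612892 / 23.42454541 = 0.215
  phi_hat_2 = [gamma(0) gamma(2) - gamma(1)^2] / det = [(5.1305)(2.1719) - (1.7022)^2] / 23.42454541 = 8.24544811 / 23.42454541 = 0.352
So phi_hat = [0.2150, 0.3520].
Therefore phi_hat_2 = 0.3520.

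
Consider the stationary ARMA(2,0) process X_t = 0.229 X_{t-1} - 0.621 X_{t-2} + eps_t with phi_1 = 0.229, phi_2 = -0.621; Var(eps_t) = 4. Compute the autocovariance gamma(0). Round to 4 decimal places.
\gamma(0) = 6.6434

Multiply the model equation by X_{t-k} and take expectations. With theta_0 = psi_0 = 1 and psi_j the MA(infinity) weights, this gives
  gamma(k) - sum_i phi_i gamma(k-i) = c_k,
  c_k = sigma^2 * sum_{j=k..q} theta_j psi_{j-k}   (c_k = 0 for k > q),
using gamma(-m) = gamma(m).
Pure AR (q = 0): c_0 = sigma^2 = 4, c_k = 0 for k >= 1.
Equations for k = 0, 1, 2 (AR order 2, c_2 = 0):
  (E0) gamma(0) = phi_1 gamma(1) + phi_2 gamma(2) + c_0
  (E1) gamma(1) = phi_1 gamma(0) + phi_2 gamma(1) + c_1
  (E2) gamma(2) = phi_1 gamma(1) + phi_2 gamma(0)
From (E1): gamma(1) = A gamma(0) + B with
  A = phi_1 / (1 - phi_2) = 0.229 / 1.621 = 0.141271,   B = c_1 / (1 - phi_2) = 0 / 1.621 = 0.
Insert (E2) into (E0): gamma(0) (1 - phi_2^2) = phi_1 (1 + phi_2) gamma(1) + c_0.
  phi_1 (1 + phi_2) = (0.229)(0.379) = 0.086791,   1 - phi_2^2 = 0.614359.
Replace gamma(1) by A gamma(0) + B and collect gamma(0):
  gamma(0) [0.614359 - (0.086791)(0.141271)] = c_0 = 4
  gamma(0) * 0.602098 = 4
  gamma(0) = 4 / 0.602098 = 6.643437.
Therefore gamma(0) = 6.6434 (to 4 decimal places).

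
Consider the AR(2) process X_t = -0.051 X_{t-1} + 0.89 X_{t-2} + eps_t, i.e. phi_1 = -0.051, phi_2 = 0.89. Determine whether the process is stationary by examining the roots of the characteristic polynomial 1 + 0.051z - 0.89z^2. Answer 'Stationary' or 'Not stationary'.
\text{Stationary}

The AR(p) characteristic polynomial is P(z) = 1 + 0.051z - 0.89z^2.
Stationarity requires all roots to lie outside the unit circle, i.e. |z| > 1 for every root.
Set 1 + (0.051) z + (-0.89) z^2 = 0, i.e. a z^2 + b z + c = 0 with a = -0.89, b = 0.051, c = 1.
Discriminant D = b^2 - 4ac = (0.051)^2 - 4*(-0.89)*1 = 0.002601 - (-3.56) = 3.562601.
D >= 0, so the roots are real: z = (-b +/- sqrt(D)) / (2a) = (-0.051 +/- 1.887485) / (-1.78).
  z_1 = (-0.051 + 1.887485) / (-1.78) = -1.0317,   |z_1| = 1.0317.
  z_2 = (-0.051 - 1.887485) / (-1.78) = 1.089,   |z_2| = 1.089.
Moduli of all roots: 1.0317, 1.0890.
All moduli strictly greater than 1? Yes.
Verdict: Stationary.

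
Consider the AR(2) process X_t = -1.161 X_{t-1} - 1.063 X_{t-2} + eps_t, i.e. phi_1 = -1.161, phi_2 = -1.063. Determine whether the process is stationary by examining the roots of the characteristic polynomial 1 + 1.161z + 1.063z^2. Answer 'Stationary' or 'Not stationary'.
\text{Not stationary}

The AR(p) characteristic polynomial is P(z) = 1 + 1.161z + 1.063z^2.
Stationarity requires all roots to lie outside the unit circle, i.e. |z| > 1 for every root.
Set 1 + (1.161) z + (1.063) z^2 = 0, i.e. a z^2 + b z + c = 0 with a = 1.063, b = 1.161, c = 1.
Discriminant D = b^2 - 4ac = (1.161)^2 - 4*(1.063)*1 = 1.347921 - (4.252) = -2.904079.
D < 0, so the roots are the complex-conjugate pair z = (-b +/- i sqrt(-D)) / (2a) = -0.5461 +/- 0.8016i.
For a conjugate pair |z|^2 = z * conj(z) = (product of roots) = c/a = 1/(1.063) = 0.940734, so |z| = sqrt(0.940734) = 0.9699 for both roots.
Moduli of all roots: 0.9699, 0.9699.
All moduli strictly greater than 1? No.
Verdict: Not stationary.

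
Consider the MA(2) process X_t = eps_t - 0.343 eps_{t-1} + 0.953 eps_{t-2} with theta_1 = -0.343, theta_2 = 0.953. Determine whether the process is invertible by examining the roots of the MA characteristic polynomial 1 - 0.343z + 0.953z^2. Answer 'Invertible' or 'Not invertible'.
\text{Invertible}

The MA(q) characteristic polynomial is P(z) = 1 - 0.343z + 0.953z^2.
Invertibility requires all roots to lie outside the unit circle, i.e. |z| > 1 for every root.
Set 1 + (-0.343) z + (0.953) z^2 = 0, i.e. a z^2 + b z + c = 0 with a = 0.953, b = -0.343, c = 1.
Discriminant D = b^2 - 4ac = (-0.343)^2 - 4*(0.953)*1 = 0.117649 - (3.812) = -3.694351.
D < 0, so the roots are the complex-conjugate pair z = (-b +/- i sqrt(-D)) / (2a) = 0.18 +/- 1.0084i.
For a conjugate pair |z|^2 = z * conj(z) = (product of roots) = c/a = 1/(0.953) = 1.049318, so |z| = sqrt(1.049318) = 1.0244 for both roots.
Moduli of all roots: 1.0244, 1.0244.
All moduli strictly greater than 1? Yes.
Verdict: Invertible.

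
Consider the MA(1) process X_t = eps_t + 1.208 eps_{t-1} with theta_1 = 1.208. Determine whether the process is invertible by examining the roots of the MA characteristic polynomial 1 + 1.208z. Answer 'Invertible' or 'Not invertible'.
\text{Not invertible}

The MA(q) characteristic polynomial is P(z) = 1 + 1.208z.
Invertibility requires all roots to lie outside the unit circle, i.e. |z| > 1 for every root.
This is linear in z: 1 + (1.208) z = 0  =>  z = -1/(1.208) = -0.827815,  |z| = 0.827815.
Moduli of all roots: 0.8278.
All moduli strictly greater than 1? No.
Verdict: Not invertible.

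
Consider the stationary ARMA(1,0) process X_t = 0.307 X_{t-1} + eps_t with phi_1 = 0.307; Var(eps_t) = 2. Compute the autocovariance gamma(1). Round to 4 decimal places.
\gamma(1) = 0.6779

Multiply the model equation by X_{t-k} and take expectations. With theta_0 = psi_0 = 1 and psi_j the MA(infinity) weights, this gives
  gamma(k) - sum_i phi_i gamma(k-i) = c_k,
  c_k = sigma^2 * sum_{j=k..q} theta_j psi_{j-k}   (c_k = 0 for k > q),
using gamma(-m) = gamma(m).
Pure AR (q = 0): c_0 = sigma^2 = 2, c_k = 0 for k >= 1.
Equations for k = 0 and k = 1 (AR order 1):
  gamma(0) = phi_1 gamma(1) + c_0
  gamma(1) = phi_1 gamma(0) + c_1
Substituting the second into the first: gamma(0) (1 - phi_1^2) = c_0 + phi_1 c_1, so
  gamma(0) = c_0 / (1 - phi_1^2) = 2 / (1 - (0.307)^2) = 2 / 0.905751 = 2.208112.
  gamma(1) = phi_1 gamma(0) = (0.307)(2.208112) = 0.677891.
Therefore gamma(1) = 0.6779 (to 4 decimal places).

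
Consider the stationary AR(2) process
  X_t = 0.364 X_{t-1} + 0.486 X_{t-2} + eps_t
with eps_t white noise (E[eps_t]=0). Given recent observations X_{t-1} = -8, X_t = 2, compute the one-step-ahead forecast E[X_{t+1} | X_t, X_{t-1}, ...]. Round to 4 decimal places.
E[X_{t+1} \mid \mathcal F_t] = -3.1600

For an AR(p) model X_t = c + sum_i phi_i X_{t-i} + eps_t, the
one-step-ahead conditional mean is
  E[X_{t+1} | X_t, ...] = c + sum_i phi_i X_{t+1-i}.
Substitute known values:
  E[X_{t+1} | ...] = (0.364) * (2) + (0.486) * (-8)
                   = -3.1600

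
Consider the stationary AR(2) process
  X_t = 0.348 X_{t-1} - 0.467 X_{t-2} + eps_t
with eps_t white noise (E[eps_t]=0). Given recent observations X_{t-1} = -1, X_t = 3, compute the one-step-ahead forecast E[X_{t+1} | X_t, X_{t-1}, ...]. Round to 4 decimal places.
E[X_{t+1} \mid \mathcal F_t] = 1.5110

For an AR(p) model X_t = c + sum_i phi_i X_{t-i} + eps_t, the
one-step-ahead conditional mean is
  E[X_{t+1} | X_t, ...] = c + sum_i phi_i X_{t+1-i}.
Substitute known values:
  E[X_{t+1} | ...] = (0.348) * (3) + (-0.467) * (-1)
                   = 1.5110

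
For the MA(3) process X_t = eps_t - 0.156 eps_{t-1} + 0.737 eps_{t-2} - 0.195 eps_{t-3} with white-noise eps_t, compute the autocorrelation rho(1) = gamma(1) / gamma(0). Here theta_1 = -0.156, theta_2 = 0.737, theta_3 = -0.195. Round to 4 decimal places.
\rho(1) = -0.2583

For an MA(q) process with theta_0 = 1, the autocovariance is
  gamma(k) = sigma^2 * sum_{i=0..q-k} theta_i * theta_{i+k},
and rho(k) = gamma(k) / gamma(0). Sigma^2 cancels.
  numerator   = (1)*(-0.156) + (-0.156)*(0.737) + (0.737)*(-0.195) = -0.414687.
  denominator = (1)^2 + (-0.156)^2 + (0.737)^2 + (-0.195)^2 = 1.60553.
  rho(1) = -0.414687 / 1.60553 = -0.2583.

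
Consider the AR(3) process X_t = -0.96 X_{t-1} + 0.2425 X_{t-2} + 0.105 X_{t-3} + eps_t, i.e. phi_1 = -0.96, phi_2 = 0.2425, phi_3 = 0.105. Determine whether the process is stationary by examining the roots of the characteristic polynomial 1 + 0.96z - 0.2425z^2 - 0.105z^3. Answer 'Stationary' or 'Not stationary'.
\text{Not stationary}

The AR(p) characteristic polynomial is P(z) = 1 + 0.96z - 0.2425z^2 - 0.105z^3.
Stationarity requires all roots to lie outside the unit circle, i.e. |z| > 1 for every root.
Degree 3: look for a simple real root z0 first, then factor out (1 - z/z0) and solve the remaining quadratic.
Testing z0 = -4: P(-4) = 1 + (0.96)(-4) + (-0.2425)(-4)^2 + (-0.105)(-4)^3
  = 1 + (-3.84) + (-3.88) + (6.72) = 0.  So z_0 = -4 is a root, |z_0| = 4.
Divide out the factor (1 + 0.25 z) = (1 - z/z0) (since 1/z0 = -0.25):
  P(z) = (1 + 0.25 z)(1 + (0.71) z + (-0.42) z^2)
  [check: z-coef 0.71 - (-0.25) = 0.96; z^2-coef -0.42 - (-0.25)(0.71) = -0.2425; z^3-coef -(-0.25)(-0.42) = -0.105.]
Remaining roots from the quadratic factor 1 + (0.71) z + (-0.42) z^2:
  Set 1 + (0.71) z + (-0.42) z^2 = 0, i.e. a z^2 + b z + c = 0 with a = -0.42, b = 0.71, c = 1.
  Discriminant D = b^2 - 4ac = (0.71)^2 - 4*(-0.42)*1 = 0.5041 - (-1.68) = 2.1841.
  D >= 0, so the roots are real: z = (-b +/- sqrt(D)) / (2a) = (-0.71 +/- 1.47787) / (-0.84).
    z_1 = (-0.71 + 1.47787) / (-0.84) = -0.9141,   |z_1| = 0.9141.
    z_2 = (-0.71 - 1.47787) / (-0.84) = 2.6046,   |z_2| = 2.6046.
Moduli of all roots: 4.0000, 0.9141, 2.6046.
All moduli strictly greater than 1? No.
Verdict: Not stationary.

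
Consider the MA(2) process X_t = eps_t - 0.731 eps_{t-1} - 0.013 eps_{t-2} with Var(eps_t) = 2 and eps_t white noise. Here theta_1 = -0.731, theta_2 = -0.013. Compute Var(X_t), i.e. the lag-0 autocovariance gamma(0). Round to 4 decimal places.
\gamma(0) = 3.0691

For an MA(q) process X_t = eps_t + sum_i theta_i eps_{t-i} with
Var(eps_t) = sigma^2, the variance is
  gamma(0) = sigma^2 * (1 + sum_i theta_i^2).
  sum_i theta_i^2 = (-0.731)^2 + (-0.013)^2 = 0.534361 + 0.000169 = 0.53453.
  gamma(0) = 2 * (1 + 0.53453) = 2 * 1.53453 = 3.06906, which rounds to 3.0691.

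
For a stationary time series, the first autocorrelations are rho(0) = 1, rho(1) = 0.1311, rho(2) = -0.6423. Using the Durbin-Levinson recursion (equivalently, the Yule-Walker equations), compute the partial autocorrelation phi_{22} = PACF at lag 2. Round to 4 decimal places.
\phi_{22} = -0.6710

The PACF at lag k is phi_{kk}, the last component of the solution
to the Yule-Walker system G_k phi = r_k where
  (G_k)_{ij} = rho(|i - j|), (r_k)_i = rho(i), i,j = 1..k.
Equivalently, Durbin-Levinson gives phi_{kk} iteratively:
  phi_{11} = rho(1)
  phi_{kk} = [rho(k) - sum_{j=1..k-1} phi_{k-1,j} rho(k-j)]
            / [1 - sum_{j=1..k-1} phi_{k-1,j} rho(j)],
  phi_{k,j} = phi_{k-1,j} - phi_{kk} phi_{k-1,k-j},  j = 1..k-1.
Step k = 1:
  phi_11 = rho(1) = 0.1311.
Step k = 2:
  phi_22 = [rho(2) - phi_11 rho(1)] / [1 - phi_11 rho(1)] = [-0.6423 - (0.1311)(0.1311)] / [1 - (0.1311)(0.1311)]
         = -0.65948721 / 0.98281279 = -0.671.
Therefore phi_{22} = -0.6710.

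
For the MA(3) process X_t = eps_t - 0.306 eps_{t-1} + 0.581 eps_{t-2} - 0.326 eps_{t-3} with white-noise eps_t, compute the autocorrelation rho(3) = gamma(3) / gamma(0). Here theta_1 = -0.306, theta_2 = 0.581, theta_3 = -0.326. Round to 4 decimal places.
\rho(3) = -0.2120

For an MA(q) process with theta_0 = 1, the autocovariance is
  gamma(k) = sigma^2 * sum_{i=0..q-k} theta_i * theta_{i+k},
and rho(k) = gamma(k) / gamma(0). Sigma^2 cancels.
  numerator   = (1)*(-0.326) = -0.326.
  denominator = (1)^2 + (-0.306)^2 + (0.581)^2 + (-0.326)^2 = 1.537473.
  rho(3) = -0.326 / 1.537473 = -0.2120.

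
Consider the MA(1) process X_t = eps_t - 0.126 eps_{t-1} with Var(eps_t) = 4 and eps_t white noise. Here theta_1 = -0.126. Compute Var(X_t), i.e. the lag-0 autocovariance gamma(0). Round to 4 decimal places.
\gamma(0) = 4.0635

For an MA(q) process X_t = eps_t + sum_i theta_i eps_{t-i} with
Var(eps_t) = sigma^2, the variance is
  gamma(0) = sigma^2 * (1 + sum_i theta_i^2).
  sum_i theta_i^2 = (-0.126)^2 = 0.015876.
  gamma(0) = 4 * (1 + 0.015876) = 4 * 1.015876 = 4.063504, which rounds to 4.0635.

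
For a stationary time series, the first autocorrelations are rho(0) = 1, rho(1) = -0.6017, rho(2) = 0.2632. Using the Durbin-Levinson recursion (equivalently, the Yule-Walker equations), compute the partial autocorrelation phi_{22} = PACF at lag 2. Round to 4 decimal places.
\phi_{22} = -0.1549

The PACF at lag k is phi_{kk}, the last component of the solution
to the Yule-Walker system G_k phi = r_k where
  (G_k)_{ij} = rho(|i - j|), (r_k)_i = rho(i), i,j = 1..k.
Equivalently, Durbin-Levinson gives phi_{kk} iteratively:
  phi_{11} = rho(1)
  phi_{kk} = [rho(k) - sum_{j=1..k-1} phi_{k-1,j} rho(k-j)]
            / [1 - sum_{j=1..k-1} phi_{k-1,j} rho(j)],
  phi_{k,j} = phi_{k-1,j} - phi_{kk} phi_{k-1,k-j},  j = 1..k-1.
Step k = 1:
  phi_11 = rho(1) = -0.6017.
Step k = 2:
  phi_22 = [rho(2) - phi_11 rho(1)] / [1 - phi_11 rho(1)] = [0.2632 - (-0.6017)(-0.6017)] / [1 - (-0.6017)(-0.6017)]
         = -0.09884289 / 0.63795711 = -0.1549.
Therefore phi_{22} = -0.1549.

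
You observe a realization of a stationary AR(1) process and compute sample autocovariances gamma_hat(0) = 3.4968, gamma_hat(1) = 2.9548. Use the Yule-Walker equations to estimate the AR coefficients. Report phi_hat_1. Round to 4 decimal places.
\hat\phi_{1} = 0.8450

The Yule-Walker equations for an AR(p) process read, in matrix form,
  Gamma_p phi = r_p,   with   (Gamma_p)_{ij} = gamma(|i - j|),
                       (r_p)_i = gamma(i),   i,j = 1..p.
Substitute the sample gammas (Toeplitz matrix and right-hand side of size 1):
  Gamma_p = [[3.4968]]
  r_p     = [2.9548]
With p = 1 this is the single equation gamma(0) phi_1 = gamma(1):
  phi_hat_1 = gamma(1) / gamma(0) = 2.9548 / 3.4968 = 0.8450.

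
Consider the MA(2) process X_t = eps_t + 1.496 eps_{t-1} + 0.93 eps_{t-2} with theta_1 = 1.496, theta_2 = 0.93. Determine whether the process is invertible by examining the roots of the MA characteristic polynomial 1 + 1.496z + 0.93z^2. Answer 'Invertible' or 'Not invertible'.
\text{Invertible}

The MA(q) characteristic polynomial is P(z) = 1 + 1.496z + 0.93z^2.
Invertibility requires all roots to lie outside the unit circle, i.e. |z| > 1 for every root.
Set 1 + (1.496) z + (0.93) z^2 = 0, i.e. a z^2 + b z + c = 0 with a = 0.93, b = 1.496, c = 1.
Discriminant D = b^2 - 4ac = (1.496)^2 - 4*(0.93)*1 = 2.238016 - (3.72) = -1.481984.
D < 0, so the roots are the complex-conjugate pair z = (-b +/- i sqrt(-D)) / (2a) = -0.8043 +/- 0.6545i.
For a conjugate pair |z|^2 = z * conj(z) = (product of roots) = c/a = 1/(0.93) = 1.075269, so |z| = sqrt(1.075269) = 1.037 for both roots.
Moduli of all roots: 1.0370, 1.0370.
All moduli strictly greater than 1? Yes.
Verdict: Invertible.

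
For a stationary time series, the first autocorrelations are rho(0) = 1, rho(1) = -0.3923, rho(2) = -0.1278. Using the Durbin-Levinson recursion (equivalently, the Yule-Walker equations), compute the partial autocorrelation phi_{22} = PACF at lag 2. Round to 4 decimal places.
\phi_{22} = -0.3329

The PACF at lag k is phi_{kk}, the last component of the solution
to the Yule-Walker system G_k phi = r_k where
  (G_k)_{ij} = rho(|i - j|), (r_k)_i = rho(i), i,j = 1..k.
Equivalently, Durbin-Levinson gives phi_{kk} iteratively:
  phi_{11} = rho(1)
  phi_{kk} = [rho(k) - sum_{j=1..k-1} phi_{k-1,j} rho(k-j)]
            / [1 - sum_{j=1..k-1} phi_{k-1,j} rho(j)],
  phi_{k,j} = phi_{k-1,j} - phi_{kk} phi_{k-1,k-j},  j = 1..k-1.
Step k = 1:
  phi_11 = rho(1) = -0.3923.
Step k = 2:
  phi_22 = [rho(2) - phi_11 rho(1)] / [1 - phi_11 rho(1)] = [-0.1278 - (-0.3923)(-0.3923)] / [1 - (-0.3923)(-0.3923)]
         = -0.28169929 / 0.84610071 = -0.3329.
Therefore phi_{22} = -0.3329.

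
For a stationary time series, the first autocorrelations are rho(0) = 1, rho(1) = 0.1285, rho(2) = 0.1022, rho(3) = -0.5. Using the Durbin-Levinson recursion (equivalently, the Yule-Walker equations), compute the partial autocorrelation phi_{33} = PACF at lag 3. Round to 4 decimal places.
\phi_{33} = -0.5360

The PACF at lag k is phi_{kk}, the last component of the solution
to the Yule-Walker system G_k phi = r_k where
  (G_k)_{ij} = rho(|i - j|), (r_k)_i = rho(i), i,j = 1..k.
Equivalently, Durbin-Levinson gives phi_{kk} iteratively:
  phi_{11} = rho(1)
  phi_{kk} = [rho(k) - sum_{j=1..k-1} phi_{k-1,j} rho(k-j)]
            / [1 - sum_{j=1..k-1} phi_{k-1,j} rho(j)],
  phi_{k,j} = phi_{k-1,j} - phi_{kk} phi_{k-1,k-j},  j = 1..k-1.
Step k = 1:
  phi_11 = rho(1) = 0.1285.
Step k = 2:
  phi_22 = [rho(2) - phi_11 rho(1)] / [1 - phi_11 rho(1)] = [0.1022 - (0.1285)(0.1285)] / [1 - (0.1285)(0.1285)]
         = 0.08568775 / 0.98348775 = 0.087126.
  Update: phi_21 = phi_11 - phi_22 phi_11 = 0.1285 - (0.087126)(0.1285) = 0.117304.
Step k = 3:
  phi_33 = [rho(3) - phi_21 rho(2) - phi_22 rho(1)] / [1 - phi_21 rho(1) - phi_22 rho(2)]
    numerator   = -0.5 - (0.117304)(0.1022) - (0.087126)(0.1285) = -0.52318424
    denominator = 1 - (0.117304)(0.1285) - (0.087126)(0.1022) = 0.97602208
  phi_33 = -0.52318424 / 0.97602208 = -0.536.
Therefore phi_{33} = -0.5360.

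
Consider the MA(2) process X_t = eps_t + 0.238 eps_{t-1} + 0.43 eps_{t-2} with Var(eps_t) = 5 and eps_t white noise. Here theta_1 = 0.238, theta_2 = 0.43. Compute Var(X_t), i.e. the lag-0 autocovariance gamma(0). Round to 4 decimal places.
\gamma(0) = 6.2077

For an MA(q) process X_t = eps_t + sum_i theta_i eps_{t-i} with
Var(eps_t) = sigma^2, the variance is
  gamma(0) = sigma^2 * (1 + sum_i theta_i^2).
  sum_i theta_i^2 = (0.238)^2 + (0.43)^2 = 0.056644 + 0.1849 = 0.241544.
  gamma(0) = 5 * (1 + 0.241544) = 5 * 1.241544 = 6.20772, which rounds to 6.2077.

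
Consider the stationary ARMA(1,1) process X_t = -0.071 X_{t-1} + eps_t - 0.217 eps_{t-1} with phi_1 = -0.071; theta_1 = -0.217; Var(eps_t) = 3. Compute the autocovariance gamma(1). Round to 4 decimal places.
\gamma(1) = -0.8818

Multiply the model equation by X_{t-k} and take expectations. With theta_0 = psi_0 = 1 and psi_j the MA(infinity) weights, this gives
  gamma(k) - sum_i phi_i gamma(k-i) = c_k,
  c_k = sigma^2 * sum_{j=k..q} theta_j psi_{j-k}   (c_k = 0 for k > q),
using gamma(-m) = gamma(m).
psi-weights needed (psi_j = theta_j + sum_i phi_i psi_{j-i}):
  psi_1 = theta_1 + phi_1 = -0.217 + (-0.071) = -0.288
Right-hand sides:
  c_0 = sigma^2 (1 + theta_1 psi_1) = 3 * (1 + (-0.217)(-0.288)) = 3 * 1.062496 = 3.187488
  c_1 = sigma^2 theta_1 = 3 * (-0.217) = -0.651
  c_2 = 0
Equations for k = 0 and k = 1 (AR order 1):
  gamma(0) = phi_1 gamma(1) + c_0
  gamma(1) = phi_1 gamma(0) + c_1
Substituting the second into the first: gamma(0) (1 - phi_1^2) = c_0 + phi_1 c_1, so
  gamma(0) = (c_0 + phi_1 c_1) / (1 - phi_1^2) = (3.187488 + (-0.071)(-0.651)) / (1 - (-0.071)^2) = 3.233709 / 0.994959 = 3.250093.
  gamma(1) = phi_1 gamma(0) + c_1 = (-0.071)(3.250093) + (-0.651) = -0.881757.
Therefore gamma(1) = -0.8818 (to 4 decimal places).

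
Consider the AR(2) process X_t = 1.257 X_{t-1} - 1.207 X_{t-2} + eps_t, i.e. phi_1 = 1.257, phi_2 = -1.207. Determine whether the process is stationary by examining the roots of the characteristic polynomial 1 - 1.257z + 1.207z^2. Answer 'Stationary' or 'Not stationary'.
\text{Not stationary}

The AR(p) characteristic polynomial is P(z) = 1 - 1.257z + 1.207z^2.
Stationarity requires all roots to lie outside the unit circle, i.e. |z| > 1 for every root.
Set 1 + (-1.257) z + (1.207) z^2 = 0, i.e. a z^2 + b z + c = 0 with a = 1.207, b = -1.257, c = 1.
Discriminant D = b^2 - 4ac = (-1.257)^2 - 4*(1.207)*1 = 1.580049 - (4.828) = -3.247951.
D < 0, so the roots are the complex-conjugate pair z = (-b +/- i sqrt(-D)) / (2a) = 0.5207 +/- 0.7466i.
For a conjugate pair |z|^2 = z * conj(z) = (product of roots) = c/a = 1/(1.207) = 0.8285, so |z| = sqrt(0.8285) = 0.9102 for both roots.
Moduli of all roots: 0.9102, 0.9102.
All moduli strictly greater than 1? No.
Verdict: Not stationary.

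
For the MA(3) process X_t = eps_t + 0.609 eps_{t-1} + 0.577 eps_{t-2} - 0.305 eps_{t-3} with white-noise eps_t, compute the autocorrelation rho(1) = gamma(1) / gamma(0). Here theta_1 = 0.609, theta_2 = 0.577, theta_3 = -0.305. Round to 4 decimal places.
\rho(1) = 0.4365

For an MA(q) process with theta_0 = 1, the autocovariance is
  gamma(k) = sigma^2 * sum_{i=0..q-k} theta_i * theta_{i+k},
and rho(k) = gamma(k) / gamma(0). Sigma^2 cancels.
  numerator   = (1)*(0.609) + (0.609)*(0.577) + (0.577)*(-0.305) = 0.784408.
  denominator = (1)^2 + (0.609)^2 + (0.577)^2 + (-0.305)^2 = 1.796835.
  rho(1) = 0.784408 / 1.796835 = 0.4365.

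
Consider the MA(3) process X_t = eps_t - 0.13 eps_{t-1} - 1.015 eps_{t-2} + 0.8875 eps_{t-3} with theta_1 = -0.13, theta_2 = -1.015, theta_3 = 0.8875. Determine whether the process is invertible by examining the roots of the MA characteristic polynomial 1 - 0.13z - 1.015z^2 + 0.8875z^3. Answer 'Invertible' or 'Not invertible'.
\text{Not invertible}

The MA(q) characteristic polynomial is P(z) = 1 - 0.13z - 1.015z^2 + 0.8875z^3.
Invertibility requires all roots to lie outside the unit circle, i.e. |z| > 1 for every root.
Degree 3: look for a simple real root z0 first, then factor out (1 - z/z0) and solve the remaining quadratic.
Testing z0 = -0.8: P(-0.8) = 1 + (-0.13)(-0.8) + (-1.015)(-0.8)^2 + (0.8875)(-0.8)^3
  = 1 + (0.104) + (-0.6496) + (-0.4544) = 0.  So z_0 = -0.8 is a root, |z_0| = 0.8.
Divide out the factor (1 + 1.25 z) = (1 - z/z0) (since 1/z0 = -1.25):
  P(z) = (1 + 1.25 z)(1 + (-1.38) z + (0.71) z^2)
  [check: z-coef -1.38 - (-1.25) = -0.13; z^2-coef 0.71 - (-1.25)(-1.38) = -1.015; z^3-coef -(-1.25)(0.71) = 0.8875.]
Remaining roots from the quadratic factor 1 + (-1.38) z + (0.71) z^2:
  Set 1 + (-1.38) z + (0.71) z^2 = 0, i.e. a z^2 + b z + c = 0 with a = 0.71, b = -1.38, c = 1.
  Discriminant D = b^2 - 4ac = (-1.38)^2 - 4*(0.71)*1 = 1.9044 - (2.84) = -0.9356.
  D < 0, so the roots are the complex-conjugate pair z = (-b +/- i sqrt(-D)) / (2a) = 0.9718 +/- 0.6812i.
  For a conjugate pair |z|^2 = z * conj(z) = (product of roots) = c/a = 1/(0.71) = 1.408451, so |z| = sqrt(1.408451) = 1.1868 for both roots.
Moduli of all roots: 0.8000, 1.1868, 1.1868.
All moduli strictly greater than 1? No.
Verdict: Not invertible.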